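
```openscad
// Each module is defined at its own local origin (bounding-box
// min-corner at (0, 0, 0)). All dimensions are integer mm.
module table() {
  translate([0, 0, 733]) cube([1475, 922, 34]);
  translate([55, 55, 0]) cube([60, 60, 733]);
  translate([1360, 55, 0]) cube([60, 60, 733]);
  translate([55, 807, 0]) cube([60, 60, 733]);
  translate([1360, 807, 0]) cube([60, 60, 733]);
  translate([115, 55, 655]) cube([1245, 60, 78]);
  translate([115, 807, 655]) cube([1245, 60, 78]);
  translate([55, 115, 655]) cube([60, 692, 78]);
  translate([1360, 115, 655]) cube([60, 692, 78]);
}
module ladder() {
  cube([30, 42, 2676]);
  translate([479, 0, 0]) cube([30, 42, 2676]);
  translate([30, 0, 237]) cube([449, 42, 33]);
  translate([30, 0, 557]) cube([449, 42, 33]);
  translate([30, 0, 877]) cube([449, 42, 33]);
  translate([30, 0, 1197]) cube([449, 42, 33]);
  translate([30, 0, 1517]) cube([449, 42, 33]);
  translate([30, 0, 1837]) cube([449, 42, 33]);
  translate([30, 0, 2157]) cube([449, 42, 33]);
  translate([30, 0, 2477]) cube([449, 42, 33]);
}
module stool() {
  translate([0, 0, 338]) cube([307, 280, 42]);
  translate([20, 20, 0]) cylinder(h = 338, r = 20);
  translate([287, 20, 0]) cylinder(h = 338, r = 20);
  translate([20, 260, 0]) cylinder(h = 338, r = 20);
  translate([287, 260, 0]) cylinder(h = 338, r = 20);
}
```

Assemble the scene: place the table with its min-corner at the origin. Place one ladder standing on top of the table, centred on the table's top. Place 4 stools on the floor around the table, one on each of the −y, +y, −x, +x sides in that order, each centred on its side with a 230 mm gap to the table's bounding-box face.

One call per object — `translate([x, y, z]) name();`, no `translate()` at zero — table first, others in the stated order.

table();
translate([483, 440, 767]) ladder();
translate([584, -510, 0]) stool();
translate([584, 1152, 0]) stool();
translate([-537, 321, 0]) stool();
translate([1705, 321, 0]) stool();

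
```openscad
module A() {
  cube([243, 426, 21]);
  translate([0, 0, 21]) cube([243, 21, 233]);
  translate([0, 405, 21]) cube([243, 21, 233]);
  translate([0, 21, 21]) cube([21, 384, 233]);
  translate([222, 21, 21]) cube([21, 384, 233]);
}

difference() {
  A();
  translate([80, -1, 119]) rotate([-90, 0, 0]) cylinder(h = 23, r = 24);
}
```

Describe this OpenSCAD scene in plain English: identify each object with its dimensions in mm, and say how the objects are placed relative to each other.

A is an open storage box with external size 243×426×254 mm and wall thickness 21 mm (the base is also 21 mm thick). The base covers the whole footprint; the four walls stand on the base, with the y-facing walls full-width and the x-facing walls fitting between their inner faces.

The open box has a circular hole of radius 24 mm through its front wall, centred at (x = 80, z = 119).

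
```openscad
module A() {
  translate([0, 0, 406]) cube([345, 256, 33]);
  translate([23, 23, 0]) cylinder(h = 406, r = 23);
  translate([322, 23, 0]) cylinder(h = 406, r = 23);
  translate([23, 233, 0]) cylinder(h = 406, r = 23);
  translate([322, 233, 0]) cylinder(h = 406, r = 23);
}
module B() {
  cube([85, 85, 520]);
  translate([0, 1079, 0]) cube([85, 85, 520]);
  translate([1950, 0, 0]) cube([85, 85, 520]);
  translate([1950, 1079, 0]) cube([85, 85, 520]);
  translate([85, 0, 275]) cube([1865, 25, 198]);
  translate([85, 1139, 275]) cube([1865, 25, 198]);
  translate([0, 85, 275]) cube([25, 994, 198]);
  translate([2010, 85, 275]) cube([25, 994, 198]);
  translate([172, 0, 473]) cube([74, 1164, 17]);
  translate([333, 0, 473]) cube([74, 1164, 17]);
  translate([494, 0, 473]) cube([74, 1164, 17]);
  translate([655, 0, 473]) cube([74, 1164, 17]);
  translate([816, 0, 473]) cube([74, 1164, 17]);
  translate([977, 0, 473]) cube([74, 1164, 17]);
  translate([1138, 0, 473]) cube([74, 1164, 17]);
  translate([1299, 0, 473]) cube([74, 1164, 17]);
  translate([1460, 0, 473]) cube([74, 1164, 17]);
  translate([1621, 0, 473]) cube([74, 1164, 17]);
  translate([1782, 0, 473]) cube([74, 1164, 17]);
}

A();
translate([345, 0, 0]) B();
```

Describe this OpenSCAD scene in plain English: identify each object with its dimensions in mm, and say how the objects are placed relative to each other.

A is a four-legged stool. The seat is a 345×256×33 mm slab whose top surface is at z = 439 mm; four round legs, each 46 mm in diameter, run from the floor (z = 0) to the underside of the seat, each leg's axis is inset half a diameter from the nearest pair of seat edges (so the leg's bounding box is flush with the corner).

B is a bed frame 2035 mm long (x) by 1164 mm wide (y). Four 85×85 mm corner posts, 520 mm tall, at the corners of the footprint. Four rails of 25 mm thickness and 198 mm height run between adjacent posts with their undersides at z = 275 mm, their outer faces flush with the outside of the frame (the two x-running rails run between the posts' inner faces; the two y-running rails run between the posts' inner faces). 11 slats, each 74 mm wide (x) and 17 mm thick, lie across the top of the two x-running rails, running the full 1164 mm width of the frame in y; the slats are evenly spaced along x between the inner faces of the end posts with equal gaps (rounded down to the nearest mm) at the −x end and between each pair — any rounding remainder accumulates at the +x end.

The bed frame is against the stool's +x side, with their −y faces flush.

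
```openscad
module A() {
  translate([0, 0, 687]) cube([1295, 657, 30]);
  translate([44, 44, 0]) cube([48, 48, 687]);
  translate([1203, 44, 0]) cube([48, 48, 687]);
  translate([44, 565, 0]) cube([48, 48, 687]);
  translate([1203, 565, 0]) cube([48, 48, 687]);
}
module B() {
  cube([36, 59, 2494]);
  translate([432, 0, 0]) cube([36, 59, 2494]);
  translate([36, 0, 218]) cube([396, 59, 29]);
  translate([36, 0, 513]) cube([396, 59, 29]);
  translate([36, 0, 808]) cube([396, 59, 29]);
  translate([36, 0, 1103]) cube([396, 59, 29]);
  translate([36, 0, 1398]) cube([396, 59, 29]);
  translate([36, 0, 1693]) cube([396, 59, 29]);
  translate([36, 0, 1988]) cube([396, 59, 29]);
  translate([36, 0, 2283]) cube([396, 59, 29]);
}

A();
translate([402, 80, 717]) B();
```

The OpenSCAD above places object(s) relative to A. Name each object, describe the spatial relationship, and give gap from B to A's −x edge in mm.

The ladder's min-x is at 402; the table's min-x is 0; gap = 402 mm.

A is a table. B is a ladder. The ladder is on top of the table. The gap from the ladder to the table's −x edge is 402 mm.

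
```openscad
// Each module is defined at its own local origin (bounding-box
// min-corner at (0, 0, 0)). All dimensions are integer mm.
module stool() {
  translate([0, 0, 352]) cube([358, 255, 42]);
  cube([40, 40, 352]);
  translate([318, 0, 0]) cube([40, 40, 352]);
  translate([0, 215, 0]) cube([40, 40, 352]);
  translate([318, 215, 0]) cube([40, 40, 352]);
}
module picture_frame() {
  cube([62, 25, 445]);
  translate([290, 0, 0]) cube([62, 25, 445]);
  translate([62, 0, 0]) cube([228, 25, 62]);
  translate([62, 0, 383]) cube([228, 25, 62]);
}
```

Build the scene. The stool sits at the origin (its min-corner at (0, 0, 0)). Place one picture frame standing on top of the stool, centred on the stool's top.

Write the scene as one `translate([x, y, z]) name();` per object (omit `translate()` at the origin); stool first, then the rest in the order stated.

stool();
translate([3, 115, 394]) picture_frame();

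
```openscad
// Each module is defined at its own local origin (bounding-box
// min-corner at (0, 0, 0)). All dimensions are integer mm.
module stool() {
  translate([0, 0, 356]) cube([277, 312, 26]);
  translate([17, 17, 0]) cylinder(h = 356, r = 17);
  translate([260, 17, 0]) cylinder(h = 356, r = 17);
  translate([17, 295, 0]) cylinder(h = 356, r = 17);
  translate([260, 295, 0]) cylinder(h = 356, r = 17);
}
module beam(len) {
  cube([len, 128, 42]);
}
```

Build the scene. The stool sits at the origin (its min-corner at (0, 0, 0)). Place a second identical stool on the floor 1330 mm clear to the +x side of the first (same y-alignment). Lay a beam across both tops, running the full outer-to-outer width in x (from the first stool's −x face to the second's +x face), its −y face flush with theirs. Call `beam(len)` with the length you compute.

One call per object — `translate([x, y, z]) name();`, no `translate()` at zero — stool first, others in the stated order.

stool();
translate([1607, 0, 0]) stool();
translate([0, 0, 382]) beam(1884);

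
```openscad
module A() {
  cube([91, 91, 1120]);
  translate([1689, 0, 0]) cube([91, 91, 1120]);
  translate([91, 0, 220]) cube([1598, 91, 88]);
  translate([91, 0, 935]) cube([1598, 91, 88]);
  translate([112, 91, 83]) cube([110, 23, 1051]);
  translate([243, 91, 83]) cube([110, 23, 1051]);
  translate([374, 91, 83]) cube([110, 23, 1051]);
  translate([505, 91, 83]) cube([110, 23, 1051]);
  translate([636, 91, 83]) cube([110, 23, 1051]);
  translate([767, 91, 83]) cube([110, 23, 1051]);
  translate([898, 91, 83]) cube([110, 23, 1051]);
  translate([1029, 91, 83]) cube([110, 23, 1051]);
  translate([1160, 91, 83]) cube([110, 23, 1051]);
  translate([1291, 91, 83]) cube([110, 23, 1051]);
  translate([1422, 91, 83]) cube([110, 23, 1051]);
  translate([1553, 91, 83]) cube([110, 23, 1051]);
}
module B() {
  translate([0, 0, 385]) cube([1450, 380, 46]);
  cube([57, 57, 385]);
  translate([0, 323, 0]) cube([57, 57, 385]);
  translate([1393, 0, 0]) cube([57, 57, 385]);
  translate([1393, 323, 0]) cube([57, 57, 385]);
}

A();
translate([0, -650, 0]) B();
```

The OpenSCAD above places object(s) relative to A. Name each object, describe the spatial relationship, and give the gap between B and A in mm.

The bench's nearest face is 270 mm from the fence section's −y face.

A is a fence section. B is a bench. The bench is on the floor beside the fence section on its −y side. The gap between the bench and the fence section is 270 mm.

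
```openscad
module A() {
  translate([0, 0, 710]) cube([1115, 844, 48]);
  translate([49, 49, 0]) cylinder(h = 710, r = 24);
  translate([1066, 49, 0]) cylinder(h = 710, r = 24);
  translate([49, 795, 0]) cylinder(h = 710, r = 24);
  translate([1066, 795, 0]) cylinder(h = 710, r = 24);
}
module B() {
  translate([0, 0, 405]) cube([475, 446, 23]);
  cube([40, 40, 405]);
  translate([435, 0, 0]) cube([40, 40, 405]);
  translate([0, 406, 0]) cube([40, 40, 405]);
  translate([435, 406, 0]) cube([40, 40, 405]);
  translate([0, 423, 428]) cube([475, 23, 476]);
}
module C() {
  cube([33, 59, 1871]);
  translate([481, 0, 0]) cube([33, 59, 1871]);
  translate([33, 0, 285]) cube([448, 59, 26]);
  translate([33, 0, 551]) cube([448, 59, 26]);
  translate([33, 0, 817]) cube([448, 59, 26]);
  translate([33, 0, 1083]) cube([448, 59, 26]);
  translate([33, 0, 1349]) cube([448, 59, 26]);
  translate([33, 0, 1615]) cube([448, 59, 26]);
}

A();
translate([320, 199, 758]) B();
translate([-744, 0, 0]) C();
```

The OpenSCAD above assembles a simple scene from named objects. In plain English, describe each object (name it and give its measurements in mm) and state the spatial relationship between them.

A is a rectangular dining table. The top is 1115×844×48 mm with its upper surface at z = 758 mm. It stands on four round legs of 48 mm diameter, each leg's bounding box inset 25 mm from the nearest pair of top edges, running from the floor to the underside of the top.

B is a chair: 475×446 mm seat, 23 mm thick, top at z = 428 mm, on four 40 mm square corner legs flush with the seat edges. A 23 mm thick backrest slab spans the full seat width, extending 476 mm above the seat top, its back face flush with the seat's +y edge.

C is a straight ladder. Two 33×59 mm vertical rails, 1871 mm tall, stand 514 mm apart (outside-to-outside) with their front faces coplanar on the −y side. 6 rungs, each 59 mm deep and 26 mm tall, span between the inner faces of the rails, front faces flush with the rails. The lowest rung's underside is at z = 285 mm and rungs are spaced 266 mm apart (underside to underside).

The chair is on top of the table, centred. The ladder is on the floor beside the table on its −x side.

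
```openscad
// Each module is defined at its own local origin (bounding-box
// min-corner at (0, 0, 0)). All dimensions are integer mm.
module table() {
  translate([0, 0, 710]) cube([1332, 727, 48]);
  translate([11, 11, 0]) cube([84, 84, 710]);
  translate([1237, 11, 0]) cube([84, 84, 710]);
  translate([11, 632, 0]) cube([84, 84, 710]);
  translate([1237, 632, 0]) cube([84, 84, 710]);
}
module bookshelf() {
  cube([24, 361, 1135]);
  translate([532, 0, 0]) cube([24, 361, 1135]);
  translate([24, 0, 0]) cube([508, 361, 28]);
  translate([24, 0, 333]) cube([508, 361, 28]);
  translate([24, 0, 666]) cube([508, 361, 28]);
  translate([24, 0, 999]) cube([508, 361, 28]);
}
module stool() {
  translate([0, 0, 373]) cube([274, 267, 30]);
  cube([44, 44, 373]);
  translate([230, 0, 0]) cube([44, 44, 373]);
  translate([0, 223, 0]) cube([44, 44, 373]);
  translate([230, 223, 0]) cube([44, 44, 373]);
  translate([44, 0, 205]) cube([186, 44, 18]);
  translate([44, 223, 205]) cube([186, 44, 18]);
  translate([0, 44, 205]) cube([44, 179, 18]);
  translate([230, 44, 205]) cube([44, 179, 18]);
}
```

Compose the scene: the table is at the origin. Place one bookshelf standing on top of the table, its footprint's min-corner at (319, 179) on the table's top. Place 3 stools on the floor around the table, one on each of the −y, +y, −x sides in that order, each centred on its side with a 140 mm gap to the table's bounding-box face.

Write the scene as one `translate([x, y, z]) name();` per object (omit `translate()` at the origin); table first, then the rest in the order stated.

table();
translate([319, 179, 758]) bookshelf();
translate([529, -407, 0]) stool();
translate([529, 867, 0]) stool();
translate([-414, 230, 0]) stool();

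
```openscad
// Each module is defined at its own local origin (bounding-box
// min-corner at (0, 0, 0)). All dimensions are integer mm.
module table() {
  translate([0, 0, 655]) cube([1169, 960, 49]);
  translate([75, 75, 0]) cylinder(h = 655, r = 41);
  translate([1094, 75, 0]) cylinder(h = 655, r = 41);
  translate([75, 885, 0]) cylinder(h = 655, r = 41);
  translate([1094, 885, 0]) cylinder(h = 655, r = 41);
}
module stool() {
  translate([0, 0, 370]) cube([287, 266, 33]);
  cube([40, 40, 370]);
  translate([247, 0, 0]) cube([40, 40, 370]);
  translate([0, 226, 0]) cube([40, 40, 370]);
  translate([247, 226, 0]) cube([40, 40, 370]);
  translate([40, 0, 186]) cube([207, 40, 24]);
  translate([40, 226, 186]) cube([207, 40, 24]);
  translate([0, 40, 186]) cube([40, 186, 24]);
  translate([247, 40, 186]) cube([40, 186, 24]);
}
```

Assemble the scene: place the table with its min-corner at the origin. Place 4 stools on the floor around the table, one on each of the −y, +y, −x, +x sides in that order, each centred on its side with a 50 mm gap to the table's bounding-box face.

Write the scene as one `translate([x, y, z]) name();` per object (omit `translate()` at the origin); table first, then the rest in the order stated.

table();
translate([441, -316, 0]) stool();
translate([441, 1010, 0]) stool();
translate([-337, 347, 0]) stool();
translate([1219, 347, 0]) stool();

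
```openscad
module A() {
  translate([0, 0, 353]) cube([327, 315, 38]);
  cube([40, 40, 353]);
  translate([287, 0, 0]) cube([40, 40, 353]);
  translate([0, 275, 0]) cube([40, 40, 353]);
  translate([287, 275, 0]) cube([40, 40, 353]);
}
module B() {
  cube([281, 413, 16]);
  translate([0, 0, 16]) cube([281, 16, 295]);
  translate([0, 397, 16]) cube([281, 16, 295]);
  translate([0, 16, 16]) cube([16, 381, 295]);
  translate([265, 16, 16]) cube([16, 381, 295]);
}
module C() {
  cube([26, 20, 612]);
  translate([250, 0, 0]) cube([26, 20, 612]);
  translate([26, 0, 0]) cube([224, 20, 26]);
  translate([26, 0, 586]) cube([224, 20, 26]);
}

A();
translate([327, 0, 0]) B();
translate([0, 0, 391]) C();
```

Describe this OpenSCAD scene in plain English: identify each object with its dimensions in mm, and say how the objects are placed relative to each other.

A is a four-legged stool. The seat is a 327×315×38 mm slab whose top surface is at z = 391 mm; four square legs, each 40×40 mm in cross-section, run from the floor (z = 0) to the underside of the seat, each flush with a corner of the seat.

B is an open storage box with external size 281×413×311 mm and wall thickness 16 mm (the base is also 16 mm thick). The base covers the whole footprint; the four walls stand on the base, with the y-facing walls full-width and the x-facing walls fitting between their inner faces.

C is a picture frame with a 224×560 mm rectangular opening (x by z) and a uniform 26 mm border on every side. Frame depth is 20 mm along y. It is built from two vertical stiles running the full outside height and two horizontal rails spanning the gap between the stiles.

The open box is against the stool's +x side, with their −y faces flush. The picture frame is on top of the stool.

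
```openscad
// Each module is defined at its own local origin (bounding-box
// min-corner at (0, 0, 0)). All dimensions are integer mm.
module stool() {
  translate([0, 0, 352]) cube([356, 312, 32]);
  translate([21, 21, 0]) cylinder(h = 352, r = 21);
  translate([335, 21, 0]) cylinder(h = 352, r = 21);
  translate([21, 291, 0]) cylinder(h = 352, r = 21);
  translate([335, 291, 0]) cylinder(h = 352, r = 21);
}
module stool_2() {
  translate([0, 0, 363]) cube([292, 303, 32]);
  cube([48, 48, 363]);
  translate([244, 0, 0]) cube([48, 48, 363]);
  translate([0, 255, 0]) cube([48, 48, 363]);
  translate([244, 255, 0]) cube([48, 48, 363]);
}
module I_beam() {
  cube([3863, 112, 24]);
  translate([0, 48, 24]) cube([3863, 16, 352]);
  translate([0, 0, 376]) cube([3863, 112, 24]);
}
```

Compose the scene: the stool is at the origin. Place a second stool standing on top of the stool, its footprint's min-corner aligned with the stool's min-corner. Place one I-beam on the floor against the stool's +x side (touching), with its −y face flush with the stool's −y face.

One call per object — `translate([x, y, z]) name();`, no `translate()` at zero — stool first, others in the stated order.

stool();
translate([0, 0, 384]) stool_2();
translate([356, 0, 0]) I_beam();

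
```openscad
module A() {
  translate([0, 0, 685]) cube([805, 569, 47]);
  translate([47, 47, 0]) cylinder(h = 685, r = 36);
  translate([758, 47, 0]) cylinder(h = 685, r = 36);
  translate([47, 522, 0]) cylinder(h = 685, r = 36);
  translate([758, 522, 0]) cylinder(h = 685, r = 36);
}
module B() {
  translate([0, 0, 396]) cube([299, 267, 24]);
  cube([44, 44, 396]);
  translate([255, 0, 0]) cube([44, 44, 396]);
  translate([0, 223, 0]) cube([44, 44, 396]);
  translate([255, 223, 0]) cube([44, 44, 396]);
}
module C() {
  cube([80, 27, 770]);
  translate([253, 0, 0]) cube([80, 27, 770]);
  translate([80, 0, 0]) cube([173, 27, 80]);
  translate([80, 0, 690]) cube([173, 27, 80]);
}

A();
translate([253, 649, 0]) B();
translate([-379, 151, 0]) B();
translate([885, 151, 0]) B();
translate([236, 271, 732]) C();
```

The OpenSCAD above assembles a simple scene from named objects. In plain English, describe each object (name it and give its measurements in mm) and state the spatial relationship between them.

A is a table: top 805 mm (x) × 569 mm (y), 47 mm thick, upper face at z = 732 mm, on four round legs of 72 mm diameter, each leg's bounding box inset 11 mm from the nearest pair of top edges, running from z = 0 to the bottom of the top.

B is a four-legged stool. The seat is a 299×267×24 mm slab whose top surface is at z = 420 mm; four square legs, each 44×44 mm in cross-section, run from the floor (z = 0) to the underside of the seat, each flush with a corner of the seat.

C is a rectangular picture frame lying in the x–z plane (depth along y). The opening is 173 mm wide (x) by 610 mm tall (z), surrounded by a border 80 mm wide on all four sides. The frame is 27 mm deep and is made of two full-height vertical stiles with two horizontal rails fitted between them.

Three stools sit around the table at the +y, −x, +x sides. The picture frame is on top of the table, centred.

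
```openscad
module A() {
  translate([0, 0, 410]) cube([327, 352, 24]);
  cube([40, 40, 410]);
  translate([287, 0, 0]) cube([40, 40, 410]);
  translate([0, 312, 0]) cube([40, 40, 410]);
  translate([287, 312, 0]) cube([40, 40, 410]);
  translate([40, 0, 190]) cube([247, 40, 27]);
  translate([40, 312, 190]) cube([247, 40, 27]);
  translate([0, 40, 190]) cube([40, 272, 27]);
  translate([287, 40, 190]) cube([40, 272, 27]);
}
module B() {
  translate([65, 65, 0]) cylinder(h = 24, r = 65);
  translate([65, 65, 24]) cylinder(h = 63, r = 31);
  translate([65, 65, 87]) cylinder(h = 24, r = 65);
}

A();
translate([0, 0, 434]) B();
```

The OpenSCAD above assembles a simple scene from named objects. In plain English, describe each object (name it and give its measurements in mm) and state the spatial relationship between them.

A is a four-legged stool. The seat is 327×352 mm, 24 mm thick, top at z = 434 mm. It stands on four square legs, each 40×40 mm in cross-section, from z = 0 to the seat underside, each flush with a corner of the seat. Four stretchers, 40 mm wide and 27 mm tall, connect adjacent legs with their undersides at z = 190 mm, each running between the inner faces of the legs it joins and aligned with the legs' outer faces on the other axis.

B is a spool: two coaxial disc flanges of radius 65 mm and thickness 24 mm, joined by a core cylinder of radius 31 mm and height 63 mm. The lower flange rests on z = 0 and the three cylinders share a vertical axis.

The spool is on top of the stool.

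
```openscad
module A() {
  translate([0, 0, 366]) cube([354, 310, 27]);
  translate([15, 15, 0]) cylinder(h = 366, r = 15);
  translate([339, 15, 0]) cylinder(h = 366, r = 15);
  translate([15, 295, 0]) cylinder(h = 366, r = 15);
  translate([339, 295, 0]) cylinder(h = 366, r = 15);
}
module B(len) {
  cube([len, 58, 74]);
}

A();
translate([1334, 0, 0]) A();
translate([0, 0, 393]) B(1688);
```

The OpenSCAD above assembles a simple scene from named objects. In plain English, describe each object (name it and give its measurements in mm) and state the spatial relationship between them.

A is a simple wooden stool: a rectangular seat 354 mm (x) by 310 mm (y), 27 mm thick, top face at z = 393 mm, on four round legs, each 30 mm in diameter. The legs rest on z = 0, each leg's axis is inset half a diameter from the nearest pair of seat edges (so the leg's bounding box is flush with the corner).

B is a rectangular beam 1688 mm long (x), 58 mm deep (y), 74 mm thick (z).

The beam spans the tops of two stools placed 980 mm apart, resting at z = 393 mm.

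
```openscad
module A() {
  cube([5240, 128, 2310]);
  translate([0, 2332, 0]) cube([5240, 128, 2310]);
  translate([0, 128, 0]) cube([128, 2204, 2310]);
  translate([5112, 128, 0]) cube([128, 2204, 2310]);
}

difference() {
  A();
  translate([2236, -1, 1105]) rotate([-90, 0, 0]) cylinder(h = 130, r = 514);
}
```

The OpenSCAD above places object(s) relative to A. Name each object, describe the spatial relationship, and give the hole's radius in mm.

A is a house frame. The house frame has a circular hole through its front wall. The hole's radius is 514 mm.

The subtracted cylinder has r = 514 mm.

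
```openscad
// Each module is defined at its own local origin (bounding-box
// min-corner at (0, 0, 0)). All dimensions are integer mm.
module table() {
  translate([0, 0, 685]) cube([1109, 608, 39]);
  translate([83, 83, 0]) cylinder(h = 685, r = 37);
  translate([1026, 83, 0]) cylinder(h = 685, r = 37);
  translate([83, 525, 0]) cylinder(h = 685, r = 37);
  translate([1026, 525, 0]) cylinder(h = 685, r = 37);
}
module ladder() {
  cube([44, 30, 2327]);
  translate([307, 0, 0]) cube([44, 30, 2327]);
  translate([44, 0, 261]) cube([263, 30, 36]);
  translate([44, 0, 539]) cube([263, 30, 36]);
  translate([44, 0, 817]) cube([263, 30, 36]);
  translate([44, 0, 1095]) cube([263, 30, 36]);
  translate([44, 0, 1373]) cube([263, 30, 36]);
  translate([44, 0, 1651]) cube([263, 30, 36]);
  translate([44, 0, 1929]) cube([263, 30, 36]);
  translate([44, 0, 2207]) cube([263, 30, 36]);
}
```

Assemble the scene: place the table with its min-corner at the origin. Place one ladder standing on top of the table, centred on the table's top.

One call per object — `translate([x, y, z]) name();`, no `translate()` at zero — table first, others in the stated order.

table();
translate([379, 289, 724]) ladder();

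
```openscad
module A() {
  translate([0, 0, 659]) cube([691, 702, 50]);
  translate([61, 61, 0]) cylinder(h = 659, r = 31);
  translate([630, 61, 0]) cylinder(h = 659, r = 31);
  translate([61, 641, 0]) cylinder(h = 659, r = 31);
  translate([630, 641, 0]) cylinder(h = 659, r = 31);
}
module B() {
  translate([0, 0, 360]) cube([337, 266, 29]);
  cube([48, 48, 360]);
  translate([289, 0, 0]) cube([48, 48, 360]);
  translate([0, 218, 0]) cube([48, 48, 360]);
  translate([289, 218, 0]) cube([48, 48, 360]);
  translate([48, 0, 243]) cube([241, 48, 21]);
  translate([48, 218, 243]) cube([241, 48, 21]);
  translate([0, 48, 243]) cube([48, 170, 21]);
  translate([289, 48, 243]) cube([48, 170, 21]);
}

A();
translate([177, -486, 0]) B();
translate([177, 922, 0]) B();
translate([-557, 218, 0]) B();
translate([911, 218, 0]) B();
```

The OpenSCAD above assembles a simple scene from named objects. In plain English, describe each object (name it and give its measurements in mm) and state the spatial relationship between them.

A is a table: top 691 mm (x) × 702 mm (y), 50 mm thick, upper face at z = 709 mm, on four round legs of 62 mm diameter, each leg's bounding box inset 30 mm from the nearest pair of top edges, running from z = 0 to the bottom of the top.

B is a four-legged stool. The seat is a 337×266×29 mm slab whose top surface is at z = 389 mm; four square legs, each 48×48 mm in cross-section, run from the floor (z = 0) to the underside of the seat, each flush with a corner of the seat. Four stretchers, 48 mm wide and 21 mm tall, connect adjacent legs with their undersides at z = 243 mm, each running between the inner faces of the legs it joins and aligned with the legs' outer faces on the other axis.

Four stools sit around the table at the −y, +y, −x, +x sides.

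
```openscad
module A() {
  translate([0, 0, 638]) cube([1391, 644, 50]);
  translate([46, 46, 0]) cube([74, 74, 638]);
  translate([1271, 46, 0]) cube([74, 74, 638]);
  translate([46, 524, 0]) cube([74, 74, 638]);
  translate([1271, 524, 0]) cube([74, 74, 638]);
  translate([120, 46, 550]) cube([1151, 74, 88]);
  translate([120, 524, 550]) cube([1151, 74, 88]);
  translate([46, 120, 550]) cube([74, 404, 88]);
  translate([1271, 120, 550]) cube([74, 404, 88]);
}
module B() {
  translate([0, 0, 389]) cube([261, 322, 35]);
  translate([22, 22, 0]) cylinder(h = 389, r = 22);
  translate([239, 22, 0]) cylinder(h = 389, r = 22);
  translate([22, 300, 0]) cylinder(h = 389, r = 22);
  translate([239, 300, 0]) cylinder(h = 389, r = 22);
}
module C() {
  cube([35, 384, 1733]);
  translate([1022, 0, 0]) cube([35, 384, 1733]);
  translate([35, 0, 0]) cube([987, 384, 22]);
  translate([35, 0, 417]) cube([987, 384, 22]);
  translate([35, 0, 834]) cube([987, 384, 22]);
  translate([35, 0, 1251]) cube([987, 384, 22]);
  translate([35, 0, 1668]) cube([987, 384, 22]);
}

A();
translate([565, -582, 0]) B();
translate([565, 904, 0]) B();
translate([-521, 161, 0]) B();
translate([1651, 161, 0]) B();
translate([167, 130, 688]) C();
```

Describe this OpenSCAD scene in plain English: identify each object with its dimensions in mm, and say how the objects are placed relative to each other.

A is a table with a 1391×644 mm rectangular top, 50 mm thick, top surface at z = 688 mm, supported by four 74×74 mm square legs, each inset 46 mm from the nearest pair of top edges, running from the floor. Four apron rails, 74 mm thick and 88 mm tall, run between adjacent legs with their top edges flush with the underside of the top and their outer faces flush with the legs' outer faces.

B is a four-legged stool. The seat is 261×322 mm, 35 mm thick, top at z = 424 mm. It stands on four round legs, each 44 mm in diameter, from z = 0 to the seat underside, each leg's axis is inset half a diameter from the nearest pair of seat edges (so the leg's bounding box is flush with the corner).

C is a bookshelf 1057 mm wide overall, 384 mm deep and 1733 mm tall. The two sides are 35 mm thick vertical panels. 5 horizontal shelves of 22 mm thickness span between the inner faces of the sides; the lowest shelf sits on the floor and shelves are stacked with a clear vertical gap of 395 mm between each pair.

Four stools sit around the table at the −y, +y, −x, +x sides. The bookshelf is on top of the table, centred.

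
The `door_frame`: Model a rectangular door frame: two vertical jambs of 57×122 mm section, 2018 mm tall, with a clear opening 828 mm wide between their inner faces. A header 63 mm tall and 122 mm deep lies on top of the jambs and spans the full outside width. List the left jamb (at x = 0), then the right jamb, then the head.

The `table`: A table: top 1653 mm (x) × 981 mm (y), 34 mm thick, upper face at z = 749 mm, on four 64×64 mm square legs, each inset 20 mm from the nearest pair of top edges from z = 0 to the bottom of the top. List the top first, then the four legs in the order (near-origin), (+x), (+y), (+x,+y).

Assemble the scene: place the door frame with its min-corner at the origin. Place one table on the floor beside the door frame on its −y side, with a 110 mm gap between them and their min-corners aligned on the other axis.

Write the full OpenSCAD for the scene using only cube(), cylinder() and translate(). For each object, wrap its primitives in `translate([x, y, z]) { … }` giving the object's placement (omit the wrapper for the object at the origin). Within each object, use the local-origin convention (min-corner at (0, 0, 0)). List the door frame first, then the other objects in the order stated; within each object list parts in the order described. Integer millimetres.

cube([57, 122, 2018]);
translate([885, 0, 0]) cube([57, 122, 2018]);
translate([0, 0, 2018]) cube([942, 122, 63]);
translate([0, -1091, 0]) {
  translate([0, 0, 715]) cube([1653, 981, 34]);
  translate([20, 20, 0]) cube([64, 64, 715]);
  translate([1569, 20, 0]) cube([64, 64, 715]);
  translate([20, 897, 0]) cube([64, 64, 715]);
  translate([1569, 897, 0]) cube([64, 64, 715]);
}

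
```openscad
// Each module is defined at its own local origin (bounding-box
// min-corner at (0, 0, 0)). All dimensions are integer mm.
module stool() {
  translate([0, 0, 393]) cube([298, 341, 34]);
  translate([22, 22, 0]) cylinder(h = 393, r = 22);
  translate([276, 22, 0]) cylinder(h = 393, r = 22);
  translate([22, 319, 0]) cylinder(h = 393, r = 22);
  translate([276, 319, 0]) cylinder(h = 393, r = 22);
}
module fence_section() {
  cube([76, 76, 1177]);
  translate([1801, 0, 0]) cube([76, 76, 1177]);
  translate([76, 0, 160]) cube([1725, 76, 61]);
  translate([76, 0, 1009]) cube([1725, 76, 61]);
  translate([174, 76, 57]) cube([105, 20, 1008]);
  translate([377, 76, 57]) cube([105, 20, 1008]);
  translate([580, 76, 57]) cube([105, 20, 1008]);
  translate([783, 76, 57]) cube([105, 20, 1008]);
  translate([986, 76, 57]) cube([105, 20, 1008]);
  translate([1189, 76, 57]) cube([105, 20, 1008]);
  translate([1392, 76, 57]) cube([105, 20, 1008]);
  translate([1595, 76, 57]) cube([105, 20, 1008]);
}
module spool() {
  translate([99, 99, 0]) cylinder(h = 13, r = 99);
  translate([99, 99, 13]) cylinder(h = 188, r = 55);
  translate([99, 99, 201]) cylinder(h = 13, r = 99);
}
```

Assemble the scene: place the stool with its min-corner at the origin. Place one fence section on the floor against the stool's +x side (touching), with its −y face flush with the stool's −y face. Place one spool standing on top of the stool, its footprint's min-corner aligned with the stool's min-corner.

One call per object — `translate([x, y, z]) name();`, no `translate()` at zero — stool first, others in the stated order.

stool();
translate([298, 0, 0]) fence_section();
translate([0, 0, 427]) spool();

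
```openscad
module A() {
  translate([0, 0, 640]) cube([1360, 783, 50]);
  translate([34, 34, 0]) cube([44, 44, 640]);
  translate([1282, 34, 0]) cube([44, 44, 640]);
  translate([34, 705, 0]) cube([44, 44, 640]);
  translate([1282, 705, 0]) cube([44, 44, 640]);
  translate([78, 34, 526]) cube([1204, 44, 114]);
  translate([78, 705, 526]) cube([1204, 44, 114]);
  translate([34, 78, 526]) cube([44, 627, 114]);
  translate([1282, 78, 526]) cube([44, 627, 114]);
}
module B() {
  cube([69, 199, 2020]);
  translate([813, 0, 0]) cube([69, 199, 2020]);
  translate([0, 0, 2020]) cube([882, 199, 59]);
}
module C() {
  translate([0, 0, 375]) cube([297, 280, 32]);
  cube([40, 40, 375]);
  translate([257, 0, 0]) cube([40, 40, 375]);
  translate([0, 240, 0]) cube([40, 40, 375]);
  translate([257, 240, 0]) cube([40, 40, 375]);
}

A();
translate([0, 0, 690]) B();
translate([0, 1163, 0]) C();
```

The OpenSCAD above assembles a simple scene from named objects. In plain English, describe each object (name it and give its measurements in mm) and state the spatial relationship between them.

A is a table: top 1360 mm (x) × 783 mm (y), 50 mm thick, upper face at z = 690 mm, on four 44×44 mm square legs, each inset 34 mm from the nearest pair of top edges, running from z = 0 to the bottom of the top. Four apron rails, 44 mm thick and 114 mm tall, run between adjacent legs with their top edges flush with the underside of the top and their outer faces flush with the legs' outer faces.

B is a rectangular door frame: two vertical jambs of 69×199 mm section, 2020 mm tall, with a clear opening 744 mm wide between their inner faces. A header 59 mm tall and 199 mm deep lies on top of the jambs and spans the full outside width.

C is a simple wooden stool: a rectangular seat 297 mm (x) by 280 mm (y), 32 mm thick, top face at z = 407 mm, on four square legs, each 40×40 mm in cross-section. The legs rest on z = 0, each flush with a corner of the seat.

The door frame is on top of the table. The stool is on the floor beside the table on its +y side.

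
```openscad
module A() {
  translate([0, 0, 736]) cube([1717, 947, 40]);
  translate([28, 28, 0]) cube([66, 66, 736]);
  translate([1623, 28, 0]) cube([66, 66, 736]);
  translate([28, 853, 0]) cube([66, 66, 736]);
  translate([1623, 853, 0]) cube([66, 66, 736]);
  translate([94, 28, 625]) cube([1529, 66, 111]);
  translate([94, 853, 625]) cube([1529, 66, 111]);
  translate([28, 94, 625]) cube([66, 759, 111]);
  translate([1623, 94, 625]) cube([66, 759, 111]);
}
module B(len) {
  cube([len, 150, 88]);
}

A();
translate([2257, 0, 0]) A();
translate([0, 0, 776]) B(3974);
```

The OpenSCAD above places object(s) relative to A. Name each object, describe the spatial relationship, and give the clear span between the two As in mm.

A is a table. B is a beam. A beam spans the tops of two tables. The clear span between the two tables is 540 mm.

Second table starts at x = 2257; first ends at x = 1717; clear span = 2257 − 1717 = 540 mm.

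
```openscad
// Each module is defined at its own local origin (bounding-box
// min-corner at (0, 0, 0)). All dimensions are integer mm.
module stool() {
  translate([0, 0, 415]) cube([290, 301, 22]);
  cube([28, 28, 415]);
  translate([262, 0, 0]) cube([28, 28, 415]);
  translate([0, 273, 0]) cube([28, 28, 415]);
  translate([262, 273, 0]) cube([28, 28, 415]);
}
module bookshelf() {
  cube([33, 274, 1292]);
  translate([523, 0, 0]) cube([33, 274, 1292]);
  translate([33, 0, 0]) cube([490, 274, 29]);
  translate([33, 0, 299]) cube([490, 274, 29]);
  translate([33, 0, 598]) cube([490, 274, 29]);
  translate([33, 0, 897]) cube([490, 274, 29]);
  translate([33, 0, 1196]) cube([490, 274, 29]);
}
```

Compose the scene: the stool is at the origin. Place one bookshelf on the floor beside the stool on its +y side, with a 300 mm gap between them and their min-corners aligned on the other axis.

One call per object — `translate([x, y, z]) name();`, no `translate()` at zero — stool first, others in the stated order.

stool();
translate([0, 601, 0]) bookshelf();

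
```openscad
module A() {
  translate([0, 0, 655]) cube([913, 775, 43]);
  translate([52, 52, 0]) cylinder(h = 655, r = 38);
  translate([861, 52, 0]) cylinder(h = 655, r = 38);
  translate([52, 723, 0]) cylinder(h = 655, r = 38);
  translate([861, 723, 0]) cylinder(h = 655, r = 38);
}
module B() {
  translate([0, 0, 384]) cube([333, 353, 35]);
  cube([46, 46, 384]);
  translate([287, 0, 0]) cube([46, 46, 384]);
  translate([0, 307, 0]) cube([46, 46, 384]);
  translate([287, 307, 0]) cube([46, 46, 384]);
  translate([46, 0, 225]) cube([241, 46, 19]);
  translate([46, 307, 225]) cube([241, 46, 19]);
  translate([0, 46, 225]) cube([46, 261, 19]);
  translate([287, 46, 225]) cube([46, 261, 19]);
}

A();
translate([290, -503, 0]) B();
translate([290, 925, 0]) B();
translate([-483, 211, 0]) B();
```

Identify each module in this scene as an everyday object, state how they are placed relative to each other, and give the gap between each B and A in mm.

A is a table. B is a stool. Three stools sit around the table at the −y, +y, −x sides. The gap between each stool and the table is 150 mm.

Each stool's nearest face is 150 mm from the table's bounding box.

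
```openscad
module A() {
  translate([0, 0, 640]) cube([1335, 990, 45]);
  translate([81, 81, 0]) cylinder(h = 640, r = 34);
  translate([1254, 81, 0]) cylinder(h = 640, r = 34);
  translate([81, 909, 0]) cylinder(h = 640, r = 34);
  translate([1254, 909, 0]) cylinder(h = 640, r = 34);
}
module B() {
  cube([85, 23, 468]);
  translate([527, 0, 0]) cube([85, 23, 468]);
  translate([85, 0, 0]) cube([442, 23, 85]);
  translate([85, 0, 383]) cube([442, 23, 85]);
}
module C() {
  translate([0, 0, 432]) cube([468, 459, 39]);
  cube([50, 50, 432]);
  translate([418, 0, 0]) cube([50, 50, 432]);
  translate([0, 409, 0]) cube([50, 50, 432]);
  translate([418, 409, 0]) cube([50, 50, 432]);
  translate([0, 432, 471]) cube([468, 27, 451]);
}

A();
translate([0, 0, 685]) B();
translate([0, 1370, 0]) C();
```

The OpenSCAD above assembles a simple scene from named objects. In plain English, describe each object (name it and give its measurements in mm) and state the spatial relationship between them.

A is a table: top 1335 mm (x) × 990 mm (y), 45 mm thick, upper face at z = 685 mm, on four round legs of 68 mm diameter, each leg's bounding box inset 47 mm from the nearest pair of top edges, running from z = 0 to the bottom of the top.

B is a rectangular picture frame lying in the x–z plane (depth along y). The opening is 442 mm wide (x) by 298 mm tall (z), surrounded by a border 85 mm wide on all four sides. The frame is 23 mm deep and is made of two full-height vertical stiles with two horizontal rails fitted between them.

C is a chair: 468×459 mm seat, 39 mm thick, top at z = 471 mm, on four 50 mm square corner legs flush with the seat edges. A 27 mm thick backrest slab spans the full seat width, extending 451 mm above the seat top, its back face flush with the seat's +y edge.

The picture frame is on top of the table. The chair is on the floor beside the table on its +y side.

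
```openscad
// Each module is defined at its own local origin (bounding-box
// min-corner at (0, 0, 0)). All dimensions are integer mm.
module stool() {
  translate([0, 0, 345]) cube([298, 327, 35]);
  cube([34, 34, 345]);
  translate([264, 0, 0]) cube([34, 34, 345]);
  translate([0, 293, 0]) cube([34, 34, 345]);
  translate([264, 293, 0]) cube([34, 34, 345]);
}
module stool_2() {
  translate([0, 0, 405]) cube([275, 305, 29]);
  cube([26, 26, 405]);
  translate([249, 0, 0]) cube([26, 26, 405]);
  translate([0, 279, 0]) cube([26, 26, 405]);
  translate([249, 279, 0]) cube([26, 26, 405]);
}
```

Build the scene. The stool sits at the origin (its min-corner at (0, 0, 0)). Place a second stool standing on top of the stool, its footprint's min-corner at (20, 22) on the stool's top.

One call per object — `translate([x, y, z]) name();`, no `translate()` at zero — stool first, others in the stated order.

stool();
translate([20, 22, 380]) stool_2();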